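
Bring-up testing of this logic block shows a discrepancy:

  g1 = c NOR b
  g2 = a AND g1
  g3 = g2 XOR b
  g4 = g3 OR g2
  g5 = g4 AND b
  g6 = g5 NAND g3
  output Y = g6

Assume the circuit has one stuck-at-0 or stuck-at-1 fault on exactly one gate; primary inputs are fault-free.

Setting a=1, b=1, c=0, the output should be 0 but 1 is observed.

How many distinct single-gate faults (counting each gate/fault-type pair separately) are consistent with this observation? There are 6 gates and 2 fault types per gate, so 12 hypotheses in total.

Fault-free: g1=0, g2=0, g3=1, g4=1, g5=1, g6=0 → 0. Observed 1.
  g1 stuck-at-0: output 0 ✗
  g1 stuck-at-1: output 1 ✓
  g2 stuck-at-0: output 0 ✗
  g2 stuck-at-1: output 1 ✓
  g3 stuck-at-0: output 1 ✓
  g3 stuck-at-1: output 0 ✗
  g4 stuck-at-0: output 1 ✓
  g4 stuck-at-1: output 0 ✗
  g5 stuck-at-0: output 1 ✓
  g5 stuck-at-1: output 0 ✗
  g6 stuck-at-0: output 0 ✗
  g6 stuck-at-1: output 1 ✓
Consistent faults: {g1 stuck-at-1, g2 stuck-at-1, g3 stuck-at-0, g4 stuck-at-0, g5 stuck-at-0, g6 stuck-at-1} — 6 in all.

6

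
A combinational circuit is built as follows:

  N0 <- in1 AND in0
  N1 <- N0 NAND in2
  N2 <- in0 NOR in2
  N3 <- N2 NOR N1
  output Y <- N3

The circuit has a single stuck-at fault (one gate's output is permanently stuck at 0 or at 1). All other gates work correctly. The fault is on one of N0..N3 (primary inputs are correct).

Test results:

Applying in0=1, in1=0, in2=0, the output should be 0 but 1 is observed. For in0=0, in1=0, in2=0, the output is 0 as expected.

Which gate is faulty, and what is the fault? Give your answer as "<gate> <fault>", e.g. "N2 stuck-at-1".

N1 stuck-at-0

Fault-free values for test 1 (in0=1, in1=0, in2=0): N0=0, N1=1, N2=0, N3=0, giving Y=0. Observed 1.
Test 1: faults giving observed 1 are {N1 stuck-at-0, N3 stuck-at-1}.
Test 2 (in0=0, in1=0, in2=0): fault-free N0=0, N1=1, N2=1, N3=0 → 0; observed 0. Eliminates N3 stuck-at-1.
Only N1 stuck-at-0 is consistent with every test.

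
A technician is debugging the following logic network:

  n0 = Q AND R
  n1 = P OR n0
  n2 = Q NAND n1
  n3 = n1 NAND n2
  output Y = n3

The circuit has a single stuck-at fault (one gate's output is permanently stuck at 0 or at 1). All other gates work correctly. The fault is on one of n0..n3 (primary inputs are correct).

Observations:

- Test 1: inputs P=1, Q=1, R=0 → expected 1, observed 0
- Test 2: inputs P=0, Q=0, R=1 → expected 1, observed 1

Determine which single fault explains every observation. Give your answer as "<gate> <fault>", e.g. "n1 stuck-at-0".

Fault-free values for test 1 (P=1, Q=1, R=0): n0=0, n1=1, n2=0, n3=1, giving Y=1. Observed 0.
Test 1: faults giving observed 0 are {n2 stuck-at-1, n3 stuck-at-0}.
Test 2 (P=0, Q=0, R=1): fault-free n0=0, n1=0, n2=1, n3=1 → 1; observed 1. Eliminates n3 stuck-at-0.
Only n2 stuck-at-1 is consistent with every test.

n2 stuck-at-1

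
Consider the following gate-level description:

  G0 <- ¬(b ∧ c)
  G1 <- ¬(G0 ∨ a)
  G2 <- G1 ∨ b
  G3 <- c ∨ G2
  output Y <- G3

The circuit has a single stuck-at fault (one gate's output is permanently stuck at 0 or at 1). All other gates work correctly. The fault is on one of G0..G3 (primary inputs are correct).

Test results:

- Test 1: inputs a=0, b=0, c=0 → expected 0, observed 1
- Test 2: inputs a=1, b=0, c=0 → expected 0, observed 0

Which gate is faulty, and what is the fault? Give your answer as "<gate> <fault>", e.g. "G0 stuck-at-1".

G0 stuck-at-0

Fault-free values for test 1 (a=0, b=0, c=0): G0=1, G1=0, G2=0, G3=0, giving Y=0. Observed 1.
Test 1: faults giving observed 1 are {G0 stuck-at-0, G1 stuck-at-1, G2 stuck-at-1, G3 stuck-at-1}.
Test 2 (a=1, b=0, c=0): fault-free G0=1, G1=0, G2=0, G3=0 → 0; observed 0. Eliminates G1 stuck-at-1, G2 stuck-at-1, G3 stuck-at-1.
Only G0 stuck-at-0 is consistent with every test.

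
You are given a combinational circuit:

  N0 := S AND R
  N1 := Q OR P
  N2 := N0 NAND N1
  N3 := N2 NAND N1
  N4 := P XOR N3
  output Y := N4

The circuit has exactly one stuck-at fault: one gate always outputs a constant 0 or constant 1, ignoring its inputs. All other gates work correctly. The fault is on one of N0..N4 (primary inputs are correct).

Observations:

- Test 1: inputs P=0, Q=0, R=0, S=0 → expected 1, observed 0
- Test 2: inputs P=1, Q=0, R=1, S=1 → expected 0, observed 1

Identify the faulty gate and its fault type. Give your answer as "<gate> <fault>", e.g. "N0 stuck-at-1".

N3 stuck-at-0

Fault-free values for test 1 (P=0, Q=0, R=0, S=0): N0=0, N1=0, N2=1, N3=1, N4=1, giving Y=1. Observed 0.
Test 1: faults giving observed 0 are {N1 stuck-at-1, N3 stuck-at-0, N4 stuck-at-0}.
Test 2 (P=1, Q=0, R=1, S=1): fault-free N0=1, N1=1, N2=0, N3=1, N4=0 → 0; observed 1. Eliminates N1 stuck-at-1, N4 stuck-at-0.
Only N3 stuck-at-0 is consistent with every test.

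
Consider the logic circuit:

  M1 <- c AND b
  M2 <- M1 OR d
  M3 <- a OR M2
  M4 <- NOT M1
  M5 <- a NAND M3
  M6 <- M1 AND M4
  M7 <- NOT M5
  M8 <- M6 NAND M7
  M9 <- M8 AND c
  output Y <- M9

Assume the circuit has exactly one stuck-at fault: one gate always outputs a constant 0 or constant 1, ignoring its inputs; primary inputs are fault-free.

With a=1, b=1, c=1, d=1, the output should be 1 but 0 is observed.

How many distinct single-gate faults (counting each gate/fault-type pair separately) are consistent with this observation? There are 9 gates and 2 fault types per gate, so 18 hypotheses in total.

Fault-free: M1=1, M2=1, M3=1, M4=0, M5=0, M6=0, M7=1, M8=1, M9=1 → 1. Observed 0.
  M1: none of the 2 fault types match ✗
  M2: none of the 2 fault types match ✗
  M3: none of the 2 fault types match ✗
  M4: stuck-at-1 ✓; others ✗
  M5: none of the 2 fault types match ✗
  M6: stuck-at-1 ✓; others ✗
  M7: none of the 2 fault types match ✗
  M8: stuck-at-0 ✓; others ✗
  M9: stuck-at-0 ✓; others ✗
Consistent faults: {M4 stuck-at-1, M6 stuck-at-1, M8 stuck-at-0, M9 stuck-at-0} — 4 in all.

4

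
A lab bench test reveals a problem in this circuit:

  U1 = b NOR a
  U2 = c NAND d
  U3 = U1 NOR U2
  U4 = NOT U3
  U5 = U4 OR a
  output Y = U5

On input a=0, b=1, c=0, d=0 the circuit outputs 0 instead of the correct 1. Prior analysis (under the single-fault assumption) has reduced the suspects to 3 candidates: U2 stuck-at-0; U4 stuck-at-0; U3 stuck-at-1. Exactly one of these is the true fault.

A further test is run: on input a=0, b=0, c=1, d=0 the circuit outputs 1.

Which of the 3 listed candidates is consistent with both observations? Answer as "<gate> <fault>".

Evaluate each candidate on input a=0, b=0, c=1, d=0:
  U2 stuck-at-0: U1=1, U2=0 [stuck-at-0], U3=0, U4=1, U5=1 → 1 — matches
  U4 stuck-at-0: U1=1, U2=1, U3=0, U4=0 [stuck-at-0], U5=0 → 0 — eliminated
  U3 stuck-at-1: U1=1, U2=1, U3=1 [stuck-at-1], U4=0, U5=0 → 0 — eliminated
Only U2 stuck-at-0 reproduces the observed 1.

U2 stuck-at-0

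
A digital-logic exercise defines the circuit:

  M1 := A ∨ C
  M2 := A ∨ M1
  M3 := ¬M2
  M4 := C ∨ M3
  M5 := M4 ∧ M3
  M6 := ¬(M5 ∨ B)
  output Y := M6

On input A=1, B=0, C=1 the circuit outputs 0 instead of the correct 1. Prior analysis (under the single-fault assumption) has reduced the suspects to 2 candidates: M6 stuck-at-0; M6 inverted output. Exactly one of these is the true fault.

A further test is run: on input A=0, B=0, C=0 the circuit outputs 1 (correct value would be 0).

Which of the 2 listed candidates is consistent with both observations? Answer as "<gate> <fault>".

M6 inverted output

Evaluate each candidate on input A=0, B=0, C=0:
  M6 stuck-at-0: M1=0, M2=0, M3=1, M4=1, M5=1, M6=0 [stuck-at-0] → 0 — eliminated
  M6 inverted output: M1=0, M2=0, M3=1, M4=1, M5=1, M6=1 [inverted output] → 1 — matches
Only M6 inverted output reproduces the observed 1.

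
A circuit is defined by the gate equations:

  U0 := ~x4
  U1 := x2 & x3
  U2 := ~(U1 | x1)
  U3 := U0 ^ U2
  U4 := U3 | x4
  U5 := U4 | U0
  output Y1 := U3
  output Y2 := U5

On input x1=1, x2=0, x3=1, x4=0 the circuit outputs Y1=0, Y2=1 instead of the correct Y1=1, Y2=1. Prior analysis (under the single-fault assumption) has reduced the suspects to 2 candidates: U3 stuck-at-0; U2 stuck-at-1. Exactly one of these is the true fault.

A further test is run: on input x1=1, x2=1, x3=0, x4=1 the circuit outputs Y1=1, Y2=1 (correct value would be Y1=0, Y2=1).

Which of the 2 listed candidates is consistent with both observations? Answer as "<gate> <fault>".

U2 stuck-at-1

Evaluate each candidate on input x1=1, x2=1, x3=0, x4=1:
  U3 stuck-at-0: U0=0, U1=0, U2=0, U3=0 [stuck-at-0], U4=1, U5=1 → Y1=0, Y2=1 — eliminated
  U2 stuck-at-1: U0=0, U1=0, U2=1 [stuck-at-1], U3=1, U4=1, U5=1 → Y1=1, Y2=1 — matches
Only U2 stuck-at-1 reproduces the observed Y1=1, Y2=1.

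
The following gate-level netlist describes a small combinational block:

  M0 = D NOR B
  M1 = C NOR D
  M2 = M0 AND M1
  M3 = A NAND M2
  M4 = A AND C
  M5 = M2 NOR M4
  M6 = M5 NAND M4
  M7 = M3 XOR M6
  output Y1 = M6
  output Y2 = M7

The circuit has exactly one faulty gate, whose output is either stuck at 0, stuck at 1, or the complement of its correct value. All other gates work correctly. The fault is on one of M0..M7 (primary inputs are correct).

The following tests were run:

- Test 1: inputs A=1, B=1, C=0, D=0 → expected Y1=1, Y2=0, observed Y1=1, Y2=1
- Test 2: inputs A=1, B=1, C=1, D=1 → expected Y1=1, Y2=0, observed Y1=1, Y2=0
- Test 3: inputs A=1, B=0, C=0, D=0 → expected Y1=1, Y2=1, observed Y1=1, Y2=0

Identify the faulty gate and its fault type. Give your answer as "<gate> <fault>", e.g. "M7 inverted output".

Fault-free values for test 1 (A=1, B=1, C=0, D=0): M0=0, M1=1, M2=0, M3=1, M4=0, M5=1, M6=1, M7=0, giving Y1=1, Y2=0. Observed Y1=1, Y2=1.
Test 1: faults giving observed Y1=1, Y2=1 are {M0 stuck-at-1, M0 inverted output, M2 stuck-at-1, M2 inverted output, M3 stuck-at-0, M3 inverted output, M7 stuck-at-1, M7 inverted output}.
Test 2 (A=1, B=1, C=1, D=1): fault-free M0=0, M1=0, M2=0, M3=1, M4=1, M5=0, M6=1, M7=0 → Y1=1, Y2=0; observed Y1=1, Y2=0. Eliminates M2 stuck-at-1, M2 inverted output, M3 stuck-at-0, M3 inverted output, M7 stuck-at-1, M7 inverted output.
Test 3 (A=1, B=0, C=0, D=0): fault-free M0=1, M1=1, M2=1, M3=0, M4=0, M5=0, M6=1, M7=1 → Y1=1, Y2=1; observed Y1=1, Y2=0. Eliminates M0 stuck-at-1.
Only M0 inverted output is consistent with every test.

M0 inverted output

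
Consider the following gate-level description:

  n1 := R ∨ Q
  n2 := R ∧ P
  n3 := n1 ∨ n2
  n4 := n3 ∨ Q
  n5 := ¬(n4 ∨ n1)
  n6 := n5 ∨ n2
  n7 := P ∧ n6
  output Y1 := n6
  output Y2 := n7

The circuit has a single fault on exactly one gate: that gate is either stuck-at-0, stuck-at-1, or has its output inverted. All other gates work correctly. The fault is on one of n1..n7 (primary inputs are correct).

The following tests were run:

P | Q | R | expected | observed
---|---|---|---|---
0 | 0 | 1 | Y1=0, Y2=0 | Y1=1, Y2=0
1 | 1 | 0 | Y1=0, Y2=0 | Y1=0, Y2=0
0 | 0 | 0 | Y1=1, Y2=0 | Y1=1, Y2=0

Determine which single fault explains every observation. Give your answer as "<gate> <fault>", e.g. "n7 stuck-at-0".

n1 stuck-at-0

Fault-free values for test 1 (P=0, Q=0, R=1): n1=1, n2=0, n3=1, n4=1, n5=0, n6=0, n7=0, giving Y1=0, Y2=0. Observed Y1=1, Y2=0.
Test 1: faults giving observed Y1=1, Y2=0 are {n1 stuck-at-0, n1 inverted output, n2 stuck-at-1, n2 inverted output, n5 stuck-at-1, n5 inverted output, n6 stuck-at-1, n6 inverted output}.
Test 2 (P=1, Q=1, R=0): fault-free n1=1, n2=0, n3=1, n4=1, n5=0, n6=0, n7=0 → Y1=0, Y2=0; observed Y1=0, Y2=0. Eliminates n2 stuck-at-1, n2 inverted output, n5 stuck-at-1, n5 inverted output, n6 stuck-at-1, n6 inverted output.
Test 3 (P=0, Q=0, R=0): fault-free n1=0, n2=0, n3=0, n4=0, n5=1, n6=1, n7=0 → Y1=1, Y2=0; observed Y1=1, Y2=0. Eliminates n1 inverted output.
Only n1 stuck-at-0 is consistent with every test.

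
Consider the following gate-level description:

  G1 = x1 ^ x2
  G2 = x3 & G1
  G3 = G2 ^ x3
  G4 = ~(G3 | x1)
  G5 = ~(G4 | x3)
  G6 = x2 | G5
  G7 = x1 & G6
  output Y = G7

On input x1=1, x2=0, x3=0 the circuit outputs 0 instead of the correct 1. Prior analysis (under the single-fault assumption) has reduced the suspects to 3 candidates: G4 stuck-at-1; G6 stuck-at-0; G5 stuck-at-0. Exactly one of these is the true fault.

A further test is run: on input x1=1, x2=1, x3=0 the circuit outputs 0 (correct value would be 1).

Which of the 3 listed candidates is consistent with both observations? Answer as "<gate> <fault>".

Evaluate each candidate on input x1=1, x2=1, x3=0:
  G4 stuck-at-1: G1=0, G2=0, G3=0, G4=1 [stuck-at-1], G5=0, G6=1, G7=1 → 1 — eliminated
  G6 stuck-at-0: G1=0, G2=0, G3=0, G4=0, G5=1, G6=0 [stuck-at-0], G7=0 → 0 — matches
  G5 stuck-at-0: G1=0, G2=0, G3=0, G4=0, G5=0 [stuck-at-0], G6=1, G7=1 → 1 — eliminated
Only G6 stuck-at-0 reproduces the observed 0.

G6 stuck-at-0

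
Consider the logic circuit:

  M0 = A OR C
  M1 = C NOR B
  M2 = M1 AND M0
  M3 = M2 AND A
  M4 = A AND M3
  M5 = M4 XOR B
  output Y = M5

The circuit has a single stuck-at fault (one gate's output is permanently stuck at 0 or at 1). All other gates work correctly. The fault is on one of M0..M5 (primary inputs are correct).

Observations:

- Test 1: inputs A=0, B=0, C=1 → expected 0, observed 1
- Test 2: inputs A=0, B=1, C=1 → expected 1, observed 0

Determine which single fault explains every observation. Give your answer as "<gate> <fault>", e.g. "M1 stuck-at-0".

M4 stuck-at-1

Fault-free values for test 1 (A=0, B=0, C=1): M0=1, M1=0, M2=0, M3=0, M4=0, M5=0, giving Y=0. Observed 1.
Test 1: faults giving observed 1 are {M4 stuck-at-1, M5 stuck-at-1}.
Test 2 (A=0, B=1, C=1): fault-free M0=1, M1=0, M2=0, M3=0, M4=0, M5=1 → 1; observed 0. Eliminates M5 stuck-at-1.
Only M4 stuck-at-1 is consistent with every test.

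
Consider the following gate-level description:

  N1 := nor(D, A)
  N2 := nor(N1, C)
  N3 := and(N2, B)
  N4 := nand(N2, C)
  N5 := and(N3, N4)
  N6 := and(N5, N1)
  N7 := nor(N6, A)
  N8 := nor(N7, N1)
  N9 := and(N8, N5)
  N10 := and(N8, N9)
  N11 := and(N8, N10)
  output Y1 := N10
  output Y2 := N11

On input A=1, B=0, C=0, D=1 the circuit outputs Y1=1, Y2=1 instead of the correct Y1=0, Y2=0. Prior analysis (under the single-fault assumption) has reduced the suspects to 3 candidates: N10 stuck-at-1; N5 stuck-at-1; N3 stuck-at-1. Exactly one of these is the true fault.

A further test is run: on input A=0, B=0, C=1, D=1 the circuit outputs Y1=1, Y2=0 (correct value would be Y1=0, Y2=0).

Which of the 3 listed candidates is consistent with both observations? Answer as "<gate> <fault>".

Evaluate each candidate on input A=0, B=0, C=1, D=1:
  N10 stuck-at-1: N1=0, N2=0, N3=0, N4=1, N5=0, N6=0, N7=1, N8=0, N9=0, N10=1 [stuck-at-1], N11=0 → Y1=1, Y2=0 — matches
  N5 stuck-at-1: N1=0, N2=0, N3=0, N4=1, N5=1 [stuck-at-1], N6=0, N7=1, N8=0, N9=0, N10=0, N11=0 → Y1=0, Y2=0 — eliminated
  N3 stuck-at-1: N1=0, N2=0, N3=1 [stuck-at-1], N4=1, N5=1, N6=0, N7=1, N8=0, N9=0, N10=0, N11=0 → Y1=0, Y2=0 — eliminated
Only N10 stuck-at-1 reproduces the observed Y1=1, Y2=0.

N10 stuck-at-1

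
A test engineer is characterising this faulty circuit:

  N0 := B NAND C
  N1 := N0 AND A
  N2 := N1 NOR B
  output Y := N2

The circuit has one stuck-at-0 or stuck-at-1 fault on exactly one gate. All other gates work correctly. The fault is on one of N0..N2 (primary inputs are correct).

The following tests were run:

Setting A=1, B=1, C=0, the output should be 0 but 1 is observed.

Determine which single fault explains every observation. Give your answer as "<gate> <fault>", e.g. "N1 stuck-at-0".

Fault-free values for test 1 (A=1, B=1, C=0): N0=1, N1=1, N2=0, giving Y=0. Observed 1.
Test 1: faults giving observed 1 are {N2 stuck-at-1}.
Only N2 stuck-at-1 is consistent with every test.

N2 stuck-at-1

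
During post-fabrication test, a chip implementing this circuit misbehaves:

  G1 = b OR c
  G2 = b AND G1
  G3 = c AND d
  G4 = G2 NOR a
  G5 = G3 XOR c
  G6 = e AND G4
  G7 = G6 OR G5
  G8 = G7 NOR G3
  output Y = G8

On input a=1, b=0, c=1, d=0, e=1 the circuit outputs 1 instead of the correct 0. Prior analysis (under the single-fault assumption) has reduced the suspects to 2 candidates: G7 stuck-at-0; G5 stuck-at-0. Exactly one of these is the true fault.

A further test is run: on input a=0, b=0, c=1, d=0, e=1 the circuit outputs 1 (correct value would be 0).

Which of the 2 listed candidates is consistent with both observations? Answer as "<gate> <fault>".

G7 stuck-at-0

Evaluate each candidate on input a=0, b=0, c=1, d=0, e=1:
  G7 stuck-at-0: G1=1, G2=0, G3=0, G4=1, G5=1, G6=1, G7=0 [stuck-at-0], G8=1 → 1 — matches
  G5 stuck-at-0: G1=1, G2=0, G3=0, G4=1, G5=0 [stuck-at-0], G6=1, G7=1, G8=0 → 0 — eliminated
Only G7 stuck-at-0 reproduces the observed 1.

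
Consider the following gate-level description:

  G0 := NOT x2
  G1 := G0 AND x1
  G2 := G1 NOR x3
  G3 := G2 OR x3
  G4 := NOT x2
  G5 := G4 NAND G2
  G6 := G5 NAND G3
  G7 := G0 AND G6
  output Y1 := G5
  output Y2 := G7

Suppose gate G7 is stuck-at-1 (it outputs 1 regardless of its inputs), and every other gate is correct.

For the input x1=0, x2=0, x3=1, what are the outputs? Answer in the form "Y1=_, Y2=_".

Y1=1, Y2=1

Propagate with G7 forced: G0=1, G1=0, G2=0, G3=1, G4=1, G5=1, G6=0, G7=1 [stuck-at-1].
So the outputs are Y1=1, Y2=1. (Without the fault they would be Y1=1, Y2=0.)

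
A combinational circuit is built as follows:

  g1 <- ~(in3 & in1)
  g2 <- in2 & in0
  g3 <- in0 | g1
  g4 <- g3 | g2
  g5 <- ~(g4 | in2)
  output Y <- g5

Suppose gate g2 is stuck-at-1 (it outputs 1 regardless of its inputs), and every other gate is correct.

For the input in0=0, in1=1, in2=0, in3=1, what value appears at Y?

0

Propagate with g2 forced: g1=0, g2=1 [stuck-at-1], g3=0, g4=1, g5=0.
So Y = 0. (Without the fault it would be 1.)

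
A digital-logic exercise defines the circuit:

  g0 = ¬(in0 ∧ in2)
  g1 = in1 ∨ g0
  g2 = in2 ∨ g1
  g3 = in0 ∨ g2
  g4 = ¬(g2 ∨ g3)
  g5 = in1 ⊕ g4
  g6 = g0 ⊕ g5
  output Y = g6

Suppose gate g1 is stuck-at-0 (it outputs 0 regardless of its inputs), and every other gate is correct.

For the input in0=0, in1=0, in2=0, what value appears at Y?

0

Propagate with g1 forced: g0=1, g1=0 [stuck-at-0], g2=0, g3=0, g4=1, g5=1, g6=0.
So Y = 0. (Without the fault it would be 1.)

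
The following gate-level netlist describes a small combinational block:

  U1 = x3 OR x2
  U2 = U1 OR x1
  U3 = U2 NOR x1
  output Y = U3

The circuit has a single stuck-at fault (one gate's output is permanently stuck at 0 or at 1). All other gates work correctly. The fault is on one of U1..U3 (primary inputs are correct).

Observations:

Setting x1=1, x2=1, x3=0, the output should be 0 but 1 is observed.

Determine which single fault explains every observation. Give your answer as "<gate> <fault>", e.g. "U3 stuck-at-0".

Fault-free values for test 1 (x1=1, x2=1, x3=0): U1=1, U2=1, U3=0, giving Y=0. Observed 1.
Test 1: faults giving observed 1 are {U3 stuck-at-1}.
Only U3 stuck-at-1 is consistent with every test.

U3 stuck-at-1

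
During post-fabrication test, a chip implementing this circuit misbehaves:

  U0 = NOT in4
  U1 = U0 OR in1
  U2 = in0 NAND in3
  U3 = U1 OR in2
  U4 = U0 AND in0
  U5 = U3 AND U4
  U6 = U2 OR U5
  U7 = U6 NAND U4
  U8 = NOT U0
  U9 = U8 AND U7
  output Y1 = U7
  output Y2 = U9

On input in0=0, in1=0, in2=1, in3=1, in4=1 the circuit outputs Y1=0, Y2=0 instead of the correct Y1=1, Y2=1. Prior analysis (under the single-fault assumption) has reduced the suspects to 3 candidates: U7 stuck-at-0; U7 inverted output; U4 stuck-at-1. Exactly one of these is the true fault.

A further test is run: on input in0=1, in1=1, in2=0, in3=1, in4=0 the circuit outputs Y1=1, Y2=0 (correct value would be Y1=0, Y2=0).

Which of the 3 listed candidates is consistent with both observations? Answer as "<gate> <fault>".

U7 inverted output

Evaluate each candidate on input in0=1, in1=1, in2=0, in3=1, in4=0:
  U7 stuck-at-0: U0=1, U1=1, U2=0, U3=1, U4=1, U5=1, U6=1, U7=0 [stuck-at-0], U8=0, U9=0 → Y1=0, Y2=0 — eliminated
  U7 inverted output: U0=1, U1=1, U2=0, U3=1, U4=1, U5=1, U6=1, U7=1 [inverted output], U8=0, U9=0 → Y1=1, Y2=0 — matches
  U4 stuck-at-1: U0=1, U1=1, U2=0, U3=1, U4=1 [stuck-at-1], U5=1, U6=1, U7=0, U8=0, U9=0 → Y1=0, Y2=0 — eliminated
Only U7 inverted output reproduces the observed Y1=1, Y2=0.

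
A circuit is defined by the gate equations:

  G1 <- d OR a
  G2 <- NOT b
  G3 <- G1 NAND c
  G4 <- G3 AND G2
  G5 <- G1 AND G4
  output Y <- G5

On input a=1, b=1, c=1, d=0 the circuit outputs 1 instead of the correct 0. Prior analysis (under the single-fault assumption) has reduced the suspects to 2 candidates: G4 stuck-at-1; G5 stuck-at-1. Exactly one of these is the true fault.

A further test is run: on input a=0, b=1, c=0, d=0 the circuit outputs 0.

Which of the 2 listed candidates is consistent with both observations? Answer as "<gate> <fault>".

G4 stuck-at-1

Evaluate each candidate on input a=0, b=1, c=0, d=0:
  G4 stuck-at-1: G1=0, G2=0, G3=1, G4=1 [stuck-at-1], G5=0 → 0 — matches
  G5 stuck-at-1: G1=0, G2=0, G3=1, G4=0, G5=1 [stuck-at-1] → 1 — eliminated
Only G4 stuck-at-1 reproduces the observed 0.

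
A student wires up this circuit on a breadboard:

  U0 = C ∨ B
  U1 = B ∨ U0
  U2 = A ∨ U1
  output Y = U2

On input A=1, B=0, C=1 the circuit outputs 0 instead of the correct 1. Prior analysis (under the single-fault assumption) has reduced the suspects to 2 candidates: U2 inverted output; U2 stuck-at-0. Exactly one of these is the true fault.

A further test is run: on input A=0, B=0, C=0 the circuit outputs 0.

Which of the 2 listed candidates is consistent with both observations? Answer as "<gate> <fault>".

Evaluate each candidate on input A=0, B=0, C=0:
  U2 inverted output: U0=0, U1=0, U2=1 [inverted output] → 1 — eliminated
  U2 stuck-at-0: U0=0, U1=0, U2=0 [stuck-at-0] → 0 — matches
Only U2 stuck-at-0 reproduces the observed 0.

U2 stuck-at-0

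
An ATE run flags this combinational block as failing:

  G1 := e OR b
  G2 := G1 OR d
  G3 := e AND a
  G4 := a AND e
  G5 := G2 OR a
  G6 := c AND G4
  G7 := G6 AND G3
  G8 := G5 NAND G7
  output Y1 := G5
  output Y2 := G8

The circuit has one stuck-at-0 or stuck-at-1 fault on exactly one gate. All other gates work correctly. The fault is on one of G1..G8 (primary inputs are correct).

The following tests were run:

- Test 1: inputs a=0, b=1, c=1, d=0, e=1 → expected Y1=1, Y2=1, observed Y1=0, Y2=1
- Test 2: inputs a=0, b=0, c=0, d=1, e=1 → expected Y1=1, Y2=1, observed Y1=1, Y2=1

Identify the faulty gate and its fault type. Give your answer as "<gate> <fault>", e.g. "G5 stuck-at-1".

G1 stuck-at-0

Fault-free values for test 1 (a=0, b=1, c=1, d=0, e=1): G1=1, G2=1, G3=0, G4=0, G5=1, G6=0, G7=0, G8=1, giving Y1=1, Y2=1. Observed Y1=0, Y2=1.
Test 1: faults giving observed Y1=0, Y2=1 are {G1 stuck-at-0, G2 stuck-at-0, G5 stuck-at-0}.
Test 2 (a=0, b=0, c=0, d=1, e=1): fault-free G1=1, G2=1, G3=0, G4=0, G5=1, G6=0, G7=0, G8=1 → Y1=1, Y2=1; observed Y1=1, Y2=1. Eliminates G2 stuck-at-0, G5 stuck-at-0.
Only G1 stuck-at-0 is consistent with every test.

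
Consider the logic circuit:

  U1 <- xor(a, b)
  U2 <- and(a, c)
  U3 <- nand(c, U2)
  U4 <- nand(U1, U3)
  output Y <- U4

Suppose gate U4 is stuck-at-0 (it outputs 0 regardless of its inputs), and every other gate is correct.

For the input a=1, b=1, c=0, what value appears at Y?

0

Propagate with U4 forced: U1=0, U2=0, U3=1, U4=0 [stuck-at-0].
So Y = 0. (Without the fault it would be 1.)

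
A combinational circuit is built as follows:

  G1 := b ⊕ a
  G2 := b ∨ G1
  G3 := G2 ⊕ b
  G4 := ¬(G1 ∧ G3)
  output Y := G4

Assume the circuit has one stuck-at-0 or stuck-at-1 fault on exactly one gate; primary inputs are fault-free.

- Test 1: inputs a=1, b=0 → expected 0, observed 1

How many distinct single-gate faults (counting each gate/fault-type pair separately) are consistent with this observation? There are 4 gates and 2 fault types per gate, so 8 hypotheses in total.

Fault-free: G1=1, G2=1, G3=1, G4=0 → 0. Observed 1.
  G1 stuck-at-0: output 1 ✓
  G1 stuck-at-1: output 0 ✗
  G2 stuck-at-0: output 1 ✓
  G2 stuck-at-1: output 0 ✗
  G3 stuck-at-0: output 1 ✓
  G3 stuck-at-1: output 0 ✗
  G4 stuck-at-0: output 0 ✗
  G4 stuck-at-1: output 1 ✓
Consistent faults: {G1 stuck-at-0, G2 stuck-at-0, G3 stuck-at-0, G4 stuck-at-1} — 4 in all.

4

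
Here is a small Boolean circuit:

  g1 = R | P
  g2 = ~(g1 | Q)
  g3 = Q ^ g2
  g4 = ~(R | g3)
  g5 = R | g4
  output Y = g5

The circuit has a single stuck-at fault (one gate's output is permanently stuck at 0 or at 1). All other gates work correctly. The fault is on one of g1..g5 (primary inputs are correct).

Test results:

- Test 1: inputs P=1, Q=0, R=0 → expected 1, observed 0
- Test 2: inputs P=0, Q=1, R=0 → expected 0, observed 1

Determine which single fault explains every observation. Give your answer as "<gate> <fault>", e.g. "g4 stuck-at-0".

Fault-free values for test 1 (P=1, Q=0, R=0): g1=1, g2=0, g3=0, g4=1, g5=1, giving Y=1. Observed 0.
Test 1: faults giving observed 0 are {g1 stuck-at-0, g2 stuck-at-1, g3 stuck-at-1, g4 stuck-at-0, g5 stuck-at-0}.
Test 2 (P=0, Q=1, R=0): fault-free g1=0, g2=0, g3=1, g4=0, g5=0 → 0; observed 1. Eliminates g1 stuck-at-0, g3 stuck-at-1, g4 stuck-at-0, g5 stuck-at-0.
Only g2 stuck-at-1 is consistent with every test.

g2 stuck-at-1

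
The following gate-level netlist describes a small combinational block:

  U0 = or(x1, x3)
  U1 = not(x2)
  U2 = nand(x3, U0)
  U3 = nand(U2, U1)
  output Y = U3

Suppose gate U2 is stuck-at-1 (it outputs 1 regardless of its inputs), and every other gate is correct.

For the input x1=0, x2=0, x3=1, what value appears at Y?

0

Propagate with U2 forced: U0=1, U1=1, U2=1 [stuck-at-1], U3=0.
So Y = 0. (Without the fault it would be 1.)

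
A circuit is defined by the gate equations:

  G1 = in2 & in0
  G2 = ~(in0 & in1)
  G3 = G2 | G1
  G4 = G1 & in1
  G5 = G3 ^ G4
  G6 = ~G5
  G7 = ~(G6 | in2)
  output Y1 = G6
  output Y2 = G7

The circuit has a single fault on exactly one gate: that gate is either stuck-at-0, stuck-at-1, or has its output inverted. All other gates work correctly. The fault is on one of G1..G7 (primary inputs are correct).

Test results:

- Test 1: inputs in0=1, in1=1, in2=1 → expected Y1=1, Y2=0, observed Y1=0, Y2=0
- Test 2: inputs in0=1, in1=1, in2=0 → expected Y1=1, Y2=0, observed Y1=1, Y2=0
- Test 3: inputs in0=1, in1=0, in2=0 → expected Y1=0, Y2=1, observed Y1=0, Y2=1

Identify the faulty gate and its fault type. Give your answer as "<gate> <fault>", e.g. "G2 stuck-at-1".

Fault-free values for test 1 (in0=1, in1=1, in2=1): G1=1, G2=0, G3=1, G4=1, G5=0, G6=1, G7=0, giving Y1=1, Y2=0. Observed Y1=0, Y2=0.
Test 1: faults giving observed Y1=0, Y2=0 are {G3 stuck-at-0, G3 inverted output, G4 stuck-at-0, G4 inverted output, G5 stuck-at-1, G5 inverted output, G6 stuck-at-0, G6 inverted output}.
Test 2 (in0=1, in1=1, in2=0): fault-free G1=0, G2=0, G3=0, G4=0, G5=0, G6=1, G7=0 → Y1=1, Y2=0; observed Y1=1, Y2=0. Eliminates G3 inverted output, G4 inverted output, G5 stuck-at-1, G5 inverted output, G6 stuck-at-0, G6 inverted output.
Test 3 (in0=1, in1=0, in2=0): fault-free G1=0, G2=1, G3=1, G4=0, G5=1, G6=0, G7=1 → Y1=0, Y2=1; observed Y1=0, Y2=1. Eliminates G3 stuck-at-0.
Only G4 stuck-at-0 is consistent with every test.

G4 stuck-at-0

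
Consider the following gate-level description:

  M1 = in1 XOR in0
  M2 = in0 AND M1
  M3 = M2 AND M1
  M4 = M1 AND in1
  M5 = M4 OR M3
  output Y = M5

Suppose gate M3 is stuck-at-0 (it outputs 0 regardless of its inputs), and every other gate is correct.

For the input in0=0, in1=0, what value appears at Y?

Propagate with M3 forced: M1=0, M2=0, M3=0 [stuck-at-0], M4=0, M5=0.
So Y = 0. (Same as the fault-free value — the fault is masked on this input.)

0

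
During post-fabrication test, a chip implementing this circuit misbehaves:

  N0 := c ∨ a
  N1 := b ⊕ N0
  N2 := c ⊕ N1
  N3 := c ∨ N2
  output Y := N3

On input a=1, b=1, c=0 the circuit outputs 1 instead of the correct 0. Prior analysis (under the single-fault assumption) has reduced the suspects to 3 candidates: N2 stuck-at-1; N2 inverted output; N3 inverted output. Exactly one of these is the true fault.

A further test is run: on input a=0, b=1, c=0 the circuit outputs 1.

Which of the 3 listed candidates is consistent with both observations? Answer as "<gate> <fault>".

N2 stuck-at-1

Evaluate each candidate on input a=0, b=1, c=0:
  N2 stuck-at-1: N0=0, N1=1, N2=1 [stuck-at-1], N3=1 → 1 — matches
  N2 inverted output: N0=0, N1=1, N2=0 [inverted output], N3=0 → 0 — eliminated
  N3 inverted output: N0=0, N1=1, N2=1, N3=0 [inverted output] → 0 — eliminated
Only N2 stuck-at-1 reproduces the observed 1.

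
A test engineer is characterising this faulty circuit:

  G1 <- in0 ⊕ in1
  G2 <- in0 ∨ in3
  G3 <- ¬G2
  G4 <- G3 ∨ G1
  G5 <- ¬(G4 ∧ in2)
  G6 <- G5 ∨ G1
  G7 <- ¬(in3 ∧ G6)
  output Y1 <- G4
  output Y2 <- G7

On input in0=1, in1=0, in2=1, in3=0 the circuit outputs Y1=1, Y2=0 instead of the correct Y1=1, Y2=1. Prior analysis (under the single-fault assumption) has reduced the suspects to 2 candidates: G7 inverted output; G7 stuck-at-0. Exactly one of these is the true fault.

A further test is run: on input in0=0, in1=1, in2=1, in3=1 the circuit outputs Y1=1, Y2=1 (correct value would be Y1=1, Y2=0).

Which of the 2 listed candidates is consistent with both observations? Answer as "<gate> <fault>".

G7 inverted output

Evaluate each candidate on input in0=0, in1=1, in2=1, in3=1:
  G7 inverted output: G1=1, G2=1, G3=0, G4=1, G5=0, G6=1, G7=1 [inverted output] → Y1=1, Y2=1 — matches
  G7 stuck-at-0: G1=1, G2=1, G3=0, G4=1, G5=0, G6=1, G7=0 [stuck-at-0] → Y1=1, Y2=0 — eliminated
Only G7 inverted output reproduces the observed Y1=1, Y2=1.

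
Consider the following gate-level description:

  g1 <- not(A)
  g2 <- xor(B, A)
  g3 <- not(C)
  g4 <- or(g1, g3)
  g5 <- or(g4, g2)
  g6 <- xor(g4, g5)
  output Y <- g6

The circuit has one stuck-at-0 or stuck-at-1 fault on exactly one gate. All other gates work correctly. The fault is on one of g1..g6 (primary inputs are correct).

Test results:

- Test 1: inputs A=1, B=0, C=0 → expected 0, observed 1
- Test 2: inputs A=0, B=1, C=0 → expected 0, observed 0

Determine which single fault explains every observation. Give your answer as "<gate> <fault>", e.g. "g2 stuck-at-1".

Fault-free values for test 1 (A=1, B=0, C=0): g1=0, g2=1, g3=1, g4=1, g5=1, g6=0, giving Y=0. Observed 1.
Test 1: faults giving observed 1 are {g3 stuck-at-0, g4 stuck-at-0, g5 stuck-at-0, g6 stuck-at-1}.
Test 2 (A=0, B=1, C=0): fault-free g1=1, g2=1, g3=1, g4=1, g5=1, g6=0 → 0; observed 0. Eliminates g4 stuck-at-0, g5 stuck-at-0, g6 stuck-at-1.
Only g3 stuck-at-0 is consistent with every test.

g3 stuck-at-0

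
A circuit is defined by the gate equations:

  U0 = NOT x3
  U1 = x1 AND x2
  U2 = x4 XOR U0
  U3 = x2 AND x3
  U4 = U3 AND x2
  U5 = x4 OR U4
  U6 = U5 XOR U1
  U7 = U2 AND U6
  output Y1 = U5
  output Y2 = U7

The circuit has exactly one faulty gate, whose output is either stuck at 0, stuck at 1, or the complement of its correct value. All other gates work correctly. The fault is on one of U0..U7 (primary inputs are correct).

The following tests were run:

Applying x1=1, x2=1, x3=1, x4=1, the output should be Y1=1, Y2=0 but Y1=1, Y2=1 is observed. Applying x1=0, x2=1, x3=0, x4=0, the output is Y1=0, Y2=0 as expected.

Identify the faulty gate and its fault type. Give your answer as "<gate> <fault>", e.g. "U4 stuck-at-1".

U1 stuck-at-0

Fault-free values for test 1 (x1=1, x2=1, x3=1, x4=1): U0=0, U1=1, U2=1, U3=1, U4=1, U5=1, U6=0, U7=0, giving Y1=1, Y2=0. Observed Y1=1, Y2=1.
Test 1: faults giving observed Y1=1, Y2=1 are {U1 stuck-at-0, U1 inverted output, U6 stuck-at-1, U6 inverted output, U7 stuck-at-1, U7 inverted output}.
Test 2 (x1=0, x2=1, x3=0, x4=0): fault-free U0=1, U1=0, U2=1, U3=0, U4=0, U5=0, U6=0, U7=0 → Y1=0, Y2=0; observed Y1=0, Y2=0. Eliminates U1 inverted output, U6 stuck-at-1, U6 inverted output, U7 stuck-at-1, U7 inverted output.
Only U1 stuck-at-0 is consistent with every test.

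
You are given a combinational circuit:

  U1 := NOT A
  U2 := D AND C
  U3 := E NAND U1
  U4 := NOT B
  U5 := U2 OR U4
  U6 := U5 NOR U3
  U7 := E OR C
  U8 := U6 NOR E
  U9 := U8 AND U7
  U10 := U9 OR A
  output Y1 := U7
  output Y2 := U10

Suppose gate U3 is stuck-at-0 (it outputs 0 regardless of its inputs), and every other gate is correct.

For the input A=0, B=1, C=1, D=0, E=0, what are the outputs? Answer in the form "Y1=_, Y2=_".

Propagate with U3 forced: U1=1, U2=0, U3=0 [stuck-at-0], U4=0, U5=0, U6=1, U7=1, U8=0, U9=0, U10=0.
So the outputs are Y1=1, Y2=0. (Without the fault they would be Y1=1, Y2=1.)

Y1=1, Y2=0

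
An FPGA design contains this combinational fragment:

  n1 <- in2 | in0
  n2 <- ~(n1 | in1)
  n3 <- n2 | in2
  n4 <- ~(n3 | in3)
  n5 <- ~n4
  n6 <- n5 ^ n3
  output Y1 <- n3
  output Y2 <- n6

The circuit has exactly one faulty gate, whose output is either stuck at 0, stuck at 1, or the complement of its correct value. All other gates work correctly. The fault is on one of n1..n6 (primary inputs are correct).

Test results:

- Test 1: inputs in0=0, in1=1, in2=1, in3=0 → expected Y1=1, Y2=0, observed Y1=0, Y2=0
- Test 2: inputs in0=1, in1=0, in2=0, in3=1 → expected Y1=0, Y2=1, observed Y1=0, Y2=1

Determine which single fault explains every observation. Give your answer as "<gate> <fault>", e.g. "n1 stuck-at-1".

Fault-free values for test 1 (in0=0, in1=1, in2=1, in3=0): n1=1, n2=0, n3=1, n4=0, n5=1, n6=0, giving Y1=1, Y2=0. Observed Y1=0, Y2=0.
Test 1: faults giving observed Y1=0, Y2=0 are {n3 stuck-at-0, n3 inverted output}.
Test 2 (in0=1, in1=0, in2=0, in3=1): fault-free n1=1, n2=0, n3=0, n4=0, n5=1, n6=1 → Y1=0, Y2=1; observed Y1=0, Y2=1. Eliminates n3 inverted output.
Only n3 stuck-at-0 is consistent with every test.

n3 stuck-at-0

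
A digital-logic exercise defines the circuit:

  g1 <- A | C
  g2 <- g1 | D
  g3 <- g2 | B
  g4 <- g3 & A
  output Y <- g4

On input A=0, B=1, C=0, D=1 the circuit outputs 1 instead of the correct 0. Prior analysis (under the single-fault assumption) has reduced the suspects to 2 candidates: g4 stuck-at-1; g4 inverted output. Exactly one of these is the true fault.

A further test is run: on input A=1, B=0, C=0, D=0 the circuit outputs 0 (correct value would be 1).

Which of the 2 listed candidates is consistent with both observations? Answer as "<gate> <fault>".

Evaluate each candidate on input A=1, B=0, C=0, D=0:
  g4 stuck-at-1: g1=1, g2=1, g3=1, g4=1 [stuck-at-1] → 1 — eliminated
  g4 inverted output: g1=1, g2=1, g3=1, g4=0 [inverted output] → 0 — matches
Only g4 inverted output reproduces the observed 0.

g4 inverted output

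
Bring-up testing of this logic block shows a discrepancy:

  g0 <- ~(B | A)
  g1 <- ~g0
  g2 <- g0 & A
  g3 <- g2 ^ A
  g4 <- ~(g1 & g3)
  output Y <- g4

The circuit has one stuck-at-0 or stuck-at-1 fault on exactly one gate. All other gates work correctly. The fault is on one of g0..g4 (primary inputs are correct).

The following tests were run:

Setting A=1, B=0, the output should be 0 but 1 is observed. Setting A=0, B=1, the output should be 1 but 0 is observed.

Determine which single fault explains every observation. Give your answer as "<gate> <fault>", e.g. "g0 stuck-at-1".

Fault-free values for test 1 (A=1, B=0): g0=0, g1=1, g2=0, g3=1, g4=0, giving Y=0. Observed 1.
Test 1: faults giving observed 1 are {g0 stuck-at-1, g1 stuck-at-0, g2 stuck-at-1, g3 stuck-at-0, g4 stuck-at-1}.
Test 2 (A=0, B=1): fault-free g0=0, g1=1, g2=0, g3=0, g4=1 → 1; observed 0. Eliminates g0 stuck-at-1, g1 stuck-at-0, g3 stuck-at-0, g4 stuck-at-1.
Only g2 stuck-at-1 is consistent with every test.

g2 stuck-at-1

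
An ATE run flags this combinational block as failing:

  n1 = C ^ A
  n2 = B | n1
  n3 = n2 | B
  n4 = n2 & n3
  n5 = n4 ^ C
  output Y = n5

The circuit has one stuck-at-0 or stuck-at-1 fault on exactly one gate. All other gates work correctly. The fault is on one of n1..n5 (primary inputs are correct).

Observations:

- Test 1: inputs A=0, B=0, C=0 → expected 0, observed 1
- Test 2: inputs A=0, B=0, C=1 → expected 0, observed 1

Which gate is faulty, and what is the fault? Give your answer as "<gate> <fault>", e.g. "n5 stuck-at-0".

Fault-free values for test 1 (A=0, B=0, C=0): n1=0, n2=0, n3=0, n4=0, n5=0, giving Y=0. Observed 1.
Test 1: faults giving observed 1 are {n1 stuck-at-1, n2 stuck-at-1, n4 stuck-at-1, n5 stuck-at-1}.
Test 2 (A=0, B=0, C=1): fault-free n1=1, n2=1, n3=1, n4=1, n5=0 → 0; observed 1. Eliminates n1 stuck-at-1, n2 stuck-at-1, n4 stuck-at-1.
Only n5 stuck-at-1 is consistent with every test.

n5 stuck-at-1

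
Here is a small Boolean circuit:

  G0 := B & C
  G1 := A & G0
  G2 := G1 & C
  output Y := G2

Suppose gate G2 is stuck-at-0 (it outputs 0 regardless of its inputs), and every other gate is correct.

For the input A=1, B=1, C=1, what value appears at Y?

Propagate with G2 forced: G0=1, G1=1, G2=0 [stuck-at-0].
So Y = 0. (Without the fault it would be 1.)

0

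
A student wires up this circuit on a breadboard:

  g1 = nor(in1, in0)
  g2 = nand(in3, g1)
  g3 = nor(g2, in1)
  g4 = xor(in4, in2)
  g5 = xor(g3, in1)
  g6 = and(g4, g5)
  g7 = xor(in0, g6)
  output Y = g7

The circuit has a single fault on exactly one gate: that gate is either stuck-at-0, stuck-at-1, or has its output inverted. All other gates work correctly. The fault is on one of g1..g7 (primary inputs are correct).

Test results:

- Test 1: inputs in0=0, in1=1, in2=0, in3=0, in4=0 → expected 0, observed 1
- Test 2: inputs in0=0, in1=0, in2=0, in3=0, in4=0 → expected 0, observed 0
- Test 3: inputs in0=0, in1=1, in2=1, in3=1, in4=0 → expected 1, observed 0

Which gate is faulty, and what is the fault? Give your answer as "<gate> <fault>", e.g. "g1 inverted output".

Fault-free values for test 1 (in0=0, in1=1, in2=0, in3=0, in4=0): g1=0, g2=1, g3=0, g4=0, g5=1, g6=0, g7=0, giving Y=0. Observed 1.
Test 1: faults giving observed 1 are {g4 stuck-at-1, g4 inverted output, g6 stuck-at-1, g6 inverted output, g7 stuck-at-1, g7 inverted output}.
Test 2 (in0=0, in1=0, in2=0, in3=0, in4=0): fault-free g1=1, g2=1, g3=0, g4=0, g5=0, g6=0, g7=0 → 0; observed 0. Eliminates g6 stuck-at-1, g6 inverted output, g7 stuck-at-1, g7 inverted output.
Test 3 (in0=0, in1=1, in2=1, in3=1, in4=0): fault-free g1=0, g2=1, g3=0, g4=1, g5=1, g6=1, g7=1 → 1; observed 0. Eliminates g4 stuck-at-1.
Only g4 inverted output is consistent with every test.

g4 inverted output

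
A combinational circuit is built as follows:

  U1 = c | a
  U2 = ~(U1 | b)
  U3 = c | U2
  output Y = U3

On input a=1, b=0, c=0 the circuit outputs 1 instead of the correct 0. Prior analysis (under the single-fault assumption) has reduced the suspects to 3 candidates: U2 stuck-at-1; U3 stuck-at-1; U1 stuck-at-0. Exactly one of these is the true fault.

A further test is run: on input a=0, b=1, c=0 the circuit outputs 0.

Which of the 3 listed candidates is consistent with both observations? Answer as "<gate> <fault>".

Evaluate each candidate on input a=0, b=1, c=0:
  U2 stuck-at-1: U1=0, U2=1 [stuck-at-1], U3=1 → 1 — eliminated
  U3 stuck-at-1: U1=0, U2=0, U3=1 [stuck-at-1] → 1 — eliminated
  U1 stuck-at-0: U1=0 [stuck-at-0], U2=0, U3=0 → 0 — matches
Only U1 stuck-at-0 reproduces the observed 0.

U1 stuck-at-0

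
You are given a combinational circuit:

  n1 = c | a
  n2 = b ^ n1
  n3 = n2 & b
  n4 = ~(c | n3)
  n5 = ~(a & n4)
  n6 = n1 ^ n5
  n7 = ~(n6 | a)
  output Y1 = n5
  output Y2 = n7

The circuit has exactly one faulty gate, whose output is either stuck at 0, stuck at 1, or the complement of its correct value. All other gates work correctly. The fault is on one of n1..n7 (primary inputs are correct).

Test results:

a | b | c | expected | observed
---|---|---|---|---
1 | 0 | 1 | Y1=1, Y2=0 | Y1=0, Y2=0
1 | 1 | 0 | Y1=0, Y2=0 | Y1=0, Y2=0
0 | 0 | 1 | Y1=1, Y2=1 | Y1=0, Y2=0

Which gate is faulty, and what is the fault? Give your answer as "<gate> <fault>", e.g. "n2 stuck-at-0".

n5 stuck-at-0

Fault-free values for test 1 (a=1, b=0, c=1): n1=1, n2=1, n3=0, n4=0, n5=1, n6=0, n7=0, giving Y1=1, Y2=0. Observed Y1=0, Y2=0.
Test 1: faults giving observed Y1=0, Y2=0 are {n4 stuck-at-1, n4 inverted output, n5 stuck-at-0, n5 inverted output}.
Test 2 (a=1, b=1, c=0): fault-free n1=1, n2=0, n3=0, n4=1, n5=0, n6=1, n7=0 → Y1=0, Y2=0; observed Y1=0, Y2=0. Eliminates n4 inverted output, n5 inverted output.
Test 3 (a=0, b=0, c=1): fault-free n1=1, n2=1, n3=0, n4=0, n5=1, n6=0, n7=1 → Y1=1, Y2=1; observed Y1=0, Y2=0. Eliminates n4 stuck-at-1.
Only n5 stuck-at-0 is consistent with every test.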